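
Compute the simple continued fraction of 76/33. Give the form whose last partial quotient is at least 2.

76 = 2*33 + 10
33 = 3*10 + 3
10 = 3*3 + 1
3 = 3*1 + 0  (stop)
So 76/33 = [2; 3, 3, 3].

[2; 3, 3, 3]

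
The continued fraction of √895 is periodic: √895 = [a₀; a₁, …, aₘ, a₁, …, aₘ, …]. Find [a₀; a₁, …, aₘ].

a₀ = ⌊√895⌋ = 29.

[29; 1, 10, 1, 58]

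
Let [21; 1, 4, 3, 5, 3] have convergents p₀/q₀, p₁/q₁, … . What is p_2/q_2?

109/5

Using pₖ = aₖpₖ₋₁ + pₖ₋₂, qₖ = aₖqₖ₋₁ + qₖ₋₂ (with p₋₁=1, p₋₂=0, q₋₁=0, q₋₂=1):
  k=0: a=21, p=21, q=1
  k=1: a=1, p=22, q=1
  k=2: a=4, p=109, q=5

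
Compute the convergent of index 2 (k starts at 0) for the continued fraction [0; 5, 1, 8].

1/6

Using pₖ = aₖpₖ₋₁ + pₖ₋₂, qₖ = aₖqₖ₋₁ + qₖ₋₂ (with p₋₁=1, p₋₂=0, q₋₁=0, q₋₂=1):
  k=0: a=0, p=0, q=1
  k=1: a=5, p=1, q=5
  k=2: a=1, p=1, q=6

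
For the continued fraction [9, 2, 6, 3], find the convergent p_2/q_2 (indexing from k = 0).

Using pₖ = aₖpₖ₋₁ + pₖ₋₂, qₖ = aₖqₖ₋₁ + qₖ₋₂ (with p₋₁=1, p₋₂=0, q₋₁=0, q₋₂=1):
  k=0: a=9, p=9, q=1
  k=1: a=2, p=19, q=2
  k=2: a=6, p=123, q=13

123/13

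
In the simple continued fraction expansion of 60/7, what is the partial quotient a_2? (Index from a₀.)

60 = 8·7 + 4   →  a_0 = 8
7 = 1·4 + 3   →  a_1 = 1
4 = 1·3 + 1   →  a_2 = 1

1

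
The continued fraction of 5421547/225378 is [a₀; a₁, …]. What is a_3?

5421547 = 24·225378 + 12475   →  a_0 = 24
225378 = 18·12475 + 828   →  a_1 = 18
12475 = 15·828 + 55   →  a_2 = 15
828 = 15·55 + 3   →  a_3 = 15

15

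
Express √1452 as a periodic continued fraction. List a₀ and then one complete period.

a₀ = ⌊√1452⌋ = 38.
With m₀=0, d₀=1 and mₖ₊₁ = dₖaₖ − mₖ, dₖ₊₁ = (n − mₖ₊₁²)/dₖ, aₖ₊₁ = ⌊(a₀+mₖ₊₁)/dₖ₊₁⌋:
  k=1: m=38, d=8, a=9
  k=2: m=34, d=37, a=1
  k=3: m=3, d=39, a=1
  k=4: m=36, d=4, a=18
  k=5: m=36, d=39, a=1
  k=6: m=3, d=37, a=1
  k=7: m=34, d=8, a=9
  k=8: m=38, d=1, a=76
d=1 and a=2a₀=76 at k=8, so the next step gives (m, d) = (38, 8) again — its k=1 value — and the period has length 8.

[38; 9, 1, 1, 18, 1, 1, 9, 76]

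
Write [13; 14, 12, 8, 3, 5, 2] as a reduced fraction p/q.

Using pₖ = aₖpₖ₋₁ + pₖ₋₂ and qₖ = aₖqₖ₋₁ + qₖ₋₂:
  k=0: a=13, p=13, q=1
  k=1: a=14, p=183, q=14
  k=2: a=12, p=2209, q=169
  k=3: a=8, p=17855, q=1366
  k=4: a=3, p=55774, q=4267
  k=5: a=5, p=296725, q=22701
  k=6: a=2, p=649224, q=49669

649224/49669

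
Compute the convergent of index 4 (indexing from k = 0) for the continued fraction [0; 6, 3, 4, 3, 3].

Using pₖ = aₖpₖ₋₁ + pₖ₋₂, qₖ = aₖqₖ₋₁ + qₖ₋₂ (with p₋₁=1, p₋₂=0, q₋₁=0, q₋₂=1):
  k=0: a=0, p=0, q=1
  k=1: a=6, p=1, q=6
  k=2: a=3, p=3, q=19
  k=3: a=4, p=13, q=82
  k=4: a=3, p=42, q=265

42/265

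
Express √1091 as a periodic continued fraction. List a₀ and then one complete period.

[33; 33, 66]

a₀ = ⌊√1091⌋ = 33.
With m₀=0, d₀=1 and mₖ₊₁ = dₖaₖ − mₖ, dₖ₊₁ = (n − mₖ₊₁²)/dₖ, aₖ₊₁ = ⌊(a₀+mₖ₊₁)/dₖ₊₁⌋:
  k=1: m=33, d=2, a=33
  k=2: m=33, d=1, a=66
d=1 and a=2a₀=66 at k=2, so the next step gives (m, d) = (33, 2) again — its k=1 value — and the period has length 2.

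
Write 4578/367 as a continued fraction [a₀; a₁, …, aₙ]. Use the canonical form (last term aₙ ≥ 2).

4578 = 12×367 + 174
367 = 2×174 + 19
174 = 9×19 + 3
19 = 6×3 + 1
3 = 3×1 + 0  (stop)
So 4578/367 = [12; 2, 9, 6, 3].

[12; 2, 9, 6, 3]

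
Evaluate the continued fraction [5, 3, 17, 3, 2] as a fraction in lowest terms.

Using pₖ = aₖpₖ₋₁ + pₖ₋₂ and qₖ = aₖqₖ₋₁ + qₖ₋₂:
  k=0: a=5, p=5, q=1
  k=1: a=3, p=16, q=3
  k=2: a=17, p=277, q=52
  k=3: a=3, p=847, q=159
  k=4: a=2, p=1971, q=370

1971/370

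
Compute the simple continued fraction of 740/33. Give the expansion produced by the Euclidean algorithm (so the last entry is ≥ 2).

[22; 2, 2, 1, 4]

740 = 22×33 + 14
33 = 2×14 + 5
14 = 2×5 + 4
5 = 1×4 + 1
4 = 4×1 + 0  (stop)
So 740/33 = [22; 2, 2, 1, 4].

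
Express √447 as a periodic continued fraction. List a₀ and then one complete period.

a₀ = ⌊√447⌋ = 21.
With m₀=0, d₀=1 and mₖ₊₁ = dₖaₖ − mₖ, dₖ₊₁ = (n − mₖ₊₁²)/dₖ, aₖ₊₁ = ⌊(a₀+mₖ₊₁)/dₖ₊₁⌋:
  k=1: m=21, d=6, a=7
  k=2: m=21, d=1, a=42
d=1 and a=2a₀=42 at k=2, so the next step gives (m, d) = (21, 6) again — its k=1 value — and the period has length 2.

[21; 7, 42]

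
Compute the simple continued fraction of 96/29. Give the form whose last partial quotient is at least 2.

[3; 3, 4, 2]

96 = 3*29 + 9
29 = 3*9 + 2
9 = 4*2 + 1
2 = 2*1 + 0  (stop)
So 96/29 = [3; 3, 4, 2].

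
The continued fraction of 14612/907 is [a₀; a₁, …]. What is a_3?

3

14612 = 16·907 + 100   →  a_0 = 16
907 = 9·100 + 7   →  a_1 = 9
100 = 14·7 + 2   →  a_2 = 14
7 = 3·2 + 1   →  a_3 = 3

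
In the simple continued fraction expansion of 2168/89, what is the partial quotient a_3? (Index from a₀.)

3

2168 = 24·89 + 32   →  a_0 = 24
89 = 2·32 + 25   →  a_1 = 2
32 = 1·25 + 7   →  a_2 = 1
25 = 3·7 + 4   →  a_3 = 3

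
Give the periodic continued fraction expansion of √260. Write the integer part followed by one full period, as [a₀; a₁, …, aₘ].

[16; 8, 32]

a₀ = ⌊√260⌋ = 16.
With m₀=0, d₀=1 and mₖ₊₁ = dₖaₖ − mₖ, dₖ₊₁ = (n − mₖ₊₁²)/dₖ, aₖ₊₁ = ⌊(a₀+mₖ₊₁)/dₖ₊₁⌋:
  k=1: m=16, d=4, a=8
  k=2: m=16, d=1, a=32
d=1 and a=2a₀=32 at k=2, so the next step gives (m, d) = (16, 4) again — its k=1 value — and the period has length 2.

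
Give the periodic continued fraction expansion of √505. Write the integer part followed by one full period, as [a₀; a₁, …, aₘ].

[22; 2, 8, 2, 44]

a₀ = ⌊√505⌋ = 22.
With m₀=0, d₀=1 and mₖ₊₁ = dₖaₖ − mₖ, dₖ₊₁ = (n − mₖ₊₁²)/dₖ, aₖ₊₁ = ⌊(a₀+mₖ₊₁)/dₖ₊₁⌋:
  k=1: m=22, d=21, a=2
  k=2: m=20, d=5, a=8
  k=3: m=20, d=21, a=2
  k=4: m=22, d=1, a=44
d=1 and a=2a₀=44 at k=4, so the next step gives (m, d) = (22, 21) again — its k=1 value — and the period has length 4.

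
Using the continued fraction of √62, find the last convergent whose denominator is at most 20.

√62 = [7; 1, 6, 1, 14, …] (period length 4).
Convergents:
  p_0/q_0 = 7/1
  p_1/q_1 = 8/1
  p_2/q_2 = 55/7
  p_3/q_3 = 63/8
  p_4/q_4 = 937/119
q_3 = 8 ≤ 20 < 119 = q_4, so the answer is 63/8.

63/8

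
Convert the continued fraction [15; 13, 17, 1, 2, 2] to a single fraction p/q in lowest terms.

24409/1619

Using pₖ = aₖpₖ₋₁ + pₖ₋₂ and qₖ = aₖqₖ₋₁ + qₖ₋₂:
  k=0: a=15, p=15, q=1
  k=1: a=13, p=196, q=13
  k=2: a=17, p=3347, q=222
  k=3: a=1, p=3543, q=235
  k=4: a=2, p=10433, q=692
  k=5: a=2, p=24409, q=1619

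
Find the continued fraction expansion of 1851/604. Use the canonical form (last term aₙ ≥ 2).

1851 = 3·604 + 39
604 = 15·39 + 19
39 = 2·19 + 1
19 = 19·1 + 0  (stop)
So 1851/604 = [3; 15, 2, 19].

[3; 15, 2, 19]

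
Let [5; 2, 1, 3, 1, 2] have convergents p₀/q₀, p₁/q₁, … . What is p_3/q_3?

Using pₖ = aₖpₖ₋₁ + pₖ₋₂, qₖ = aₖqₖ₋₁ + qₖ₋₂ (with p₋₁=1, p₋₂=0, q₋₁=0, q₋₂=1):
  k=0: a=5, p=5, q=1
  k=1: a=2, p=11, q=2
  k=2: a=1, p=16, q=3
  k=3: a=3, p=59, q=11

59/11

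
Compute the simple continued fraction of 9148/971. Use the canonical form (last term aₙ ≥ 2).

[9; 2, 2, 1, 2, 16, 1, 2]

9148 = 9×971 + 409
971 = 2×409 + 153
409 = 2×153 + 103
153 = 1×103 + 50
103 = 2×50 + 3
50 = 16×3 + 2
3 = 1×2 + 1
2 = 2×1 + 0  (stop)
So 9148/971 = [9; 2, 2, 1, 2, 16, 1, 2].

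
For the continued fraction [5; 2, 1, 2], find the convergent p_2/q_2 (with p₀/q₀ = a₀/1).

Using pₖ = aₖpₖ₋₁ + pₖ₋₂, qₖ = aₖqₖ₋₁ + qₖ₋₂ (with p₋₁=1, p₋₂=0, q₋₁=0, q₋₂=1):
  k=0: a=5, p=5, q=1
  k=1: a=2, p=11, q=2
  k=2: a=1, p=16, q=3

16/3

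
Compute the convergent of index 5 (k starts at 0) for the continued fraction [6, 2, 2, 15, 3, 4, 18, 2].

6537/1021

Using pₖ = aₖpₖ₋₁ + pₖ₋₂, qₖ = aₖqₖ₋₁ + qₖ₋₂ (with p₋₁=1, p₋₂=0, q₋₁=0, q₋₂=1):
  k=0: a=6, p=6, q=1
  k=1: a=2, p=13, q=2
  k=2: a=2, p=32, q=5
  k=3: a=15, p=493, q=77
  k=4: a=3, p=1511, q=236
  k=5: a=4, p=6537, q=1021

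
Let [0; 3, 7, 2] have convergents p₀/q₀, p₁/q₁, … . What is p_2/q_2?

7/22

Using pₖ = aₖpₖ₋₁ + pₖ₋₂, qₖ = aₖqₖ₋₁ + qₖ₋₂ (with p₋₁=1, p₋₂=0, q₋₁=0, q₋₂=1):
  k=0: a=0, p=0, q=1
  k=1: a=3, p=1, q=3
  k=2: a=7, p=7, q=22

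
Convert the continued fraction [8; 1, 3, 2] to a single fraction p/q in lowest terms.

Using pₖ = aₖpₖ₋₁ + pₖ₋₂ and qₖ = aₖqₖ₋₁ + qₖ₋₂:
  k=0: a=8, p=8, q=1
  k=1: a=1, p=9, q=1
  k=2: a=3, p=35, q=4
  k=3: a=2, p=79, q=9

79/9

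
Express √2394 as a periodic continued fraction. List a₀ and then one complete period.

a₀ = ⌊√2394⌋ = 48.

[48; 1, 12, 1, 96]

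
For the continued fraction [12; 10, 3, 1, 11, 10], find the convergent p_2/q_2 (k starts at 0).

375/31

Using pₖ = aₖpₖ₋₁ + pₖ₋₂, qₖ = aₖqₖ₋₁ + qₖ₋₂ (with p₋₁=1, p₋₂=0, q₋₁=0, q₋₂=1):
  k=0: a=12, p=12, q=1
  k=1: a=10, p=121, q=10
  k=2: a=3, p=375, q=31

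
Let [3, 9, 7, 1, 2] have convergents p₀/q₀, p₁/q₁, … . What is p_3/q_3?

Using pₖ = aₖpₖ₋₁ + pₖ₋₂, qₖ = aₖqₖ₋₁ + qₖ₋₂ (with p₋₁=1, p₋₂=0, q₋₁=0, q₋₂=1):
  k=0: a=3, p=3, q=1
  k=1: a=9, p=28, q=9
  k=2: a=7, p=199, q=64
  k=3: a=1, p=227, q=73

227/73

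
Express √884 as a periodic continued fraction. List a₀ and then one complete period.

a₀ = ⌊√884⌋ = 29.
With m₀=0, d₀=1 and mₖ₊₁ = dₖaₖ − mₖ, dₖ₊₁ = (n − mₖ₊₁²)/dₖ, aₖ₊₁ = ⌊(a₀+mₖ₊₁)/dₖ₊₁⌋:
  k=1: m=29, d=43, a=1
  k=2: m=14, d=16, a=2
  k=3: m=18, d=35, a=1
  k=4: m=17, d=17, a=2
  k=5: m=17, d=35, a=1
  k=6: m=18, d=16, a=2
  k=7: m=14, d=43, a=1
  k=8: m=29, d=1, a=58
d=1 and a=2a₀=58 at k=8, so the next step gives (m, d) = (29, 43) again — its k=1 value — and the period has length 8.

[29; 1, 2, 1, 2, 1, 2, 1, 58]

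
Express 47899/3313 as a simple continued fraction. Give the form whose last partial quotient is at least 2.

[14; 2, 5, 2, 3, 2, 17]

47899 = 14·3313 + 1517
3313 = 2·1517 + 279
1517 = 5·279 + 122
279 = 2·122 + 35
122 = 3·35 + 17
35 = 2·17 + 1
17 = 17·1 + 0  (stop)
So 47899/3313 = [14; 2, 5, 2, 3, 2, 17].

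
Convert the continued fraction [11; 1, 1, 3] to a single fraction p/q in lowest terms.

81/7

Fold from the inside: start with 3/1.
  1 + 1/3 = 4/3
  1 + 3/4 = 7/4
  11 + 4/7 = 81/7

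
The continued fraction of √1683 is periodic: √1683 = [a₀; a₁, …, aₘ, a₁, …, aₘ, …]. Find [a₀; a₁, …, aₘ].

[41; 41, 82]

a₀ = ⌊√1683⌋ = 41.
With m₀=0, d₀=1 and mₖ₊₁ = dₖaₖ − mₖ, dₖ₊₁ = (n − mₖ₊₁²)/dₖ, aₖ₊₁ = ⌊(a₀+mₖ₊₁)/dₖ₊₁⌋:
  k=1: m=41, d=2, a=41
  k=2: m=41, d=1, a=82
d=1 and a=2a₀=82 at k=2, so the next step gives (m, d) = (41, 2) again — its k=1 value — and the period has length 2.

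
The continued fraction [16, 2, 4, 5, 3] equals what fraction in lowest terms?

2467/150

Fold from the inside: start with 3/1.
  5 + 1/3 = 16/3
  4 + 3/16 = 67/16
  2 + 16/67 = 150/67
  16 + 67/150 = 2467/150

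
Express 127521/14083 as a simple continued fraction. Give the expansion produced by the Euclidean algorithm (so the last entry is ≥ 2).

[9; 18, 5, 7, 1, 18]

127521 = 9*14083 + 774
14083 = 18*774 + 151
774 = 5*151 + 19
151 = 7*19 + 18
19 = 1*18 + 1
18 = 18*1 + 0  (stop)
So 127521/14083 = [9; 18, 5, 7, 1, 18].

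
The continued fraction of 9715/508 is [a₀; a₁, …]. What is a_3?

9715 = 19·508 + 63   →  a_0 = 19
508 = 8·63 + 4   →  a_1 = 8
63 = 15·4 + 3   →  a_2 = 15
4 = 1·3 + 1   →  a_3 = 1

1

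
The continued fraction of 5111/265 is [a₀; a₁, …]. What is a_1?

5111 = 19·265 + 76   →  a_0 = 19
265 = 3·76 + 37   →  a_1 = 3

3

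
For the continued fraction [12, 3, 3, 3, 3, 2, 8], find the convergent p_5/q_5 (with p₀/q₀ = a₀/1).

3088/251

Using pₖ = aₖpₖ₋₁ + pₖ₋₂, qₖ = aₖqₖ₋₁ + qₖ₋₂ (with p₋₁=1, p₋₂=0, q₋₁=0, q₋₂=1):
  k=0: a=12, p=12, q=1
  k=1: a=3, p=37, q=3
  k=2: a=3, p=123, q=10
  k=3: a=3, p=406, q=33
  k=4: a=3, p=1341, q=109
  k=5: a=2, p=3088, q=251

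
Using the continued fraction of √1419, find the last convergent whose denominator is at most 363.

12770/339

√1419 = [37; 1, 2, 37, 2, 1, 74, …] (period length 6).
Convergents:
  p_0/q_0 = 37/1
  p_1/q_1 = 38/1
  p_2/q_2 = 113/3
  p_3/q_3 = 4219/112
  p_4/q_4 = 8551/227
  p_5/q_5 = 12770/339
  p_6/q_6 = 953531/25313
q_5 = 339 ≤ 363 < 25313 = q_6, so the answer is 12770/339.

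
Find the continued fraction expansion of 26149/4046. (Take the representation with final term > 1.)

26149 = 6*4046 + 1873
4046 = 2*1873 + 300
1873 = 6*300 + 73
300 = 4*73 + 8
73 = 9*8 + 1
8 = 8*1 + 0  (stop)
So 26149/4046 = [6; 2, 6, 4, 9, 8].

[6; 2, 6, 4, 9, 8]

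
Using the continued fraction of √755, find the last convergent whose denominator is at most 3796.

65863/2397

√755 = [27; 2, 10, 2, 54, …] (period length 4).
Convergents:
  p_0/q_0 = 27/1
  p_1/q_1 = 55/2
  p_2/q_2 = 577/21
  p_3/q_3 = 1209/44
  p_4/q_4 = 65863/2397
  p_5/q_5 = 132935/4838
q_4 = 2397 ≤ 3796 < 4838 = q_5, so the answer is 65863/2397.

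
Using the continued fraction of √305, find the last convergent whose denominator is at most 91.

489/28

√305 = [17; 2, 6, 2, 34, …] (period length 4).
Convergents:
  p_0/q_0 = 17/1
  p_1/q_1 = 35/2
  p_2/q_2 = 227/13
  p_3/q_3 = 489/28
  p_4/q_4 = 16853/965
q_3 = 28 ≤ 91 < 965 = q_4, so the answer is 489/28.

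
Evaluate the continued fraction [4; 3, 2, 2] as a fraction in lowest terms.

73/17

Using pₖ = aₖpₖ₋₁ + pₖ₋₂ and qₖ = aₖqₖ₋₁ + qₖ₋₂:
  k=0: a=4, p=4, q=1
  k=1: a=3, p=13, q=3
  k=2: a=2, p=30, q=7
  k=3: a=2, p=73, q=17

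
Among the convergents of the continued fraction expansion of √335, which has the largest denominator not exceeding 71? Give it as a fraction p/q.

604/33

√335 = [18; 3, 3, 3, 36, …] (period length 4).
Convergents:
  p_0/q_0 = 18/1
  p_1/q_1 = 55/3
  p_2/q_2 = 183/10
  p_3/q_3 = 604/33
  p_4/q_4 = 21927/1198
q_3 = 33 ≤ 71 < 1198 = q_4, so the answer is 604/33.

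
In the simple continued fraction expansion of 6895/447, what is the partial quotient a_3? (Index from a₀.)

1

6895 = 15·447 + 190   →  a_0 = 15
447 = 2·190 + 67   →  a_1 = 2
190 = 2·67 + 56   →  a_2 = 2
67 = 1·56 + 11   →  a_3 = 1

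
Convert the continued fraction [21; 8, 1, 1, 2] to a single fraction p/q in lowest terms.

908/43

Using pₖ = aₖpₖ₋₁ + pₖ₋₂ and qₖ = aₖqₖ₋₁ + qₖ₋₂:
  k=0: a=21, p=21, q=1
  k=1: a=8, p=169, q=8
  k=2: a=1, p=190, q=9
  k=3: a=1, p=359, q=17
  k=4: a=2, p=908, q=43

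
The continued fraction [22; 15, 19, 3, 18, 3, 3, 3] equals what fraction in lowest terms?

11843719/536730

Using pₖ = aₖpₖ₋₁ + pₖ₋₂ and qₖ = aₖqₖ₋₁ + qₖ₋₂:
  k=0: a=22, p=22, q=1
  k=1: a=15, p=331, q=15
  k=2: a=19, p=6311, q=286
  k=3: a=3, p=19264, q=873
  k=4: a=18, p=353063, q=16000
  k=5: a=3, p=1078453, q=48873
  k=6: a=3, p=3588422, q=162619
  k=7: a=3, p=11843719, q=536730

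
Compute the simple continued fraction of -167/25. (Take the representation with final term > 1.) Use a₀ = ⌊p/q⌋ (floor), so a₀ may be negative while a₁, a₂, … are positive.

[-7; 3, 8]

-167 = -7·25 + 8
25 = 3·8 + 1
8 = 8·1 + 0  (stop)
So -167/25 = [-7; 3, 8].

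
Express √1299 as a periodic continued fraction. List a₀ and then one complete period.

a₀ = ⌊√1299⌋ = 36.
With m₀=0, d₀=1 and mₖ₊₁ = dₖaₖ − mₖ, dₖ₊₁ = (n − mₖ₊₁²)/dₖ, aₖ₊₁ = ⌊(a₀+mₖ₊₁)/dₖ₊₁⌋:
  k=1: m=36, d=3, a=24
  k=2: m=36, d=1, a=72
d=1 and a=2a₀=72 at k=2, so the next step gives (m, d) = (36, 3) again — its k=1 value — and the period has length 2.

[36; 24, 72]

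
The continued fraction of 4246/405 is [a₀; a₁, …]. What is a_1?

4246 = 10·405 + 196   →  a_0 = 10
405 = 2·196 + 13   →  a_1 = 2

2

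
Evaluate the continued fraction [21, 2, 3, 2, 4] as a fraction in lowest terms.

Fold from the inside: start with 4/1.
  2 + 1/4 = 9/4
  3 + 4/9 = 31/9
  2 + 9/31 = 71/31
  21 + 31/71 = 1522/71

1522/71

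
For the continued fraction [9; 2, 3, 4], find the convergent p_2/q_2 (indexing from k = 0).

Using pₖ = aₖpₖ₋₁ + pₖ₋₂, qₖ = aₖqₖ₋₁ + qₖ₋₂ (with p₋₁=1, p₋₂=0, q₋₁=0, q₋₂=1):
  k=0: a=9, p=9, q=1
  k=1: a=2, p=19, q=2
  k=2: a=3, p=66, q=7

66/7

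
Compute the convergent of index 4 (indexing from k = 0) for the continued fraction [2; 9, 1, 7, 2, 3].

Using pₖ = aₖpₖ₋₁ + pₖ₋₂, qₖ = aₖqₖ₋₁ + qₖ₋₂ (with p₋₁=1, p₋₂=0, q₋₁=0, q₋₂=1):
  k=0: a=2, p=2, q=1
  k=1: a=9, p=19, q=9
  k=2: a=1, p=21, q=10
  k=3: a=7, p=166, q=79
  k=4: a=2, p=353, q=168

353/168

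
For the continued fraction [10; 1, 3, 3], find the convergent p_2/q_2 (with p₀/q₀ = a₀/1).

43/4

Using pₖ = aₖpₖ₋₁ + pₖ₋₂, qₖ = aₖqₖ₋₁ + qₖ₋₂ (with p₋₁=1, p₋₂=0, q₋₁=0, q₋₂=1):
  k=0: a=10, p=10, q=1
  k=1: a=1, p=11, q=1
  k=2: a=3, p=43, q=4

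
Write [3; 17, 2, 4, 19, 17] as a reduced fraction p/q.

Using pₖ = aₖpₖ₋₁ + pₖ₋₂ and qₖ = aₖqₖ₋₁ + qₖ₋₂:
  k=0: a=3, p=3, q=1
  k=1: a=17, p=52, q=17
  k=2: a=2, p=107, q=35
  k=3: a=4, p=480, q=157
  k=4: a=19, p=9227, q=3018
  k=5: a=17, p=157339, q=51463

157339/51463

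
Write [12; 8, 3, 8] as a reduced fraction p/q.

2521/208

Using pₖ = aₖpₖ₋₁ + pₖ₋₂ and qₖ = aₖqₖ₋₁ + qₖ₋₂:
  k=0: a=12, p=12, q=1
  k=1: a=8, p=97, q=8
  k=2: a=3, p=303, q=25
  k=3: a=8, p=2521, q=208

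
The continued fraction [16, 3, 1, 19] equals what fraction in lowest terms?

Using pₖ = aₖpₖ₋₁ + pₖ₋₂ and qₖ = aₖqₖ₋₁ + qₖ₋₂:
  k=0: a=16, p=16, q=1
  k=1: a=3, p=49, q=3
  k=2: a=1, p=65, q=4
  k=3: a=19, p=1284, q=79

1284/79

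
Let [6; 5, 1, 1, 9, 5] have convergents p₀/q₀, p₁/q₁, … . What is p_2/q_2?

Using pₖ = aₖpₖ₋₁ + pₖ₋₂, qₖ = aₖqₖ₋₁ + qₖ₋₂ (with p₋₁=1, p₋₂=0, q₋₁=0, q₋₂=1):
  k=0: a=6, p=6, q=1
  k=1: a=5, p=31, q=5
  k=2: a=1, p=37, q=6

37/6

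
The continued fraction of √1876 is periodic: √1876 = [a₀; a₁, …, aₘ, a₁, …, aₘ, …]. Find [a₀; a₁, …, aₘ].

a₀ = ⌊√1876⌋ = 43.
With m₀=0, d₀=1 and mₖ₊₁ = dₖaₖ − mₖ, dₖ₊₁ = (n − mₖ₊₁²)/dₖ, aₖ₊₁ = ⌊(a₀+mₖ₊₁)/dₖ₊₁⌋:
  k=1: m=43, d=27, a=3
  k=2: m=38, d=16, a=5
  k=3: m=42, d=7, a=12
  k=4: m=42, d=16, a=5
  k=5: m=38, d=27, a=3
  k=6: m=43, d=1, a=86
d=1 and a=2a₀=86 at k=6, so the next step gives (m, d) = (43, 27) again — its k=1 value — and the period has length 6.

[43; 3, 5, 12, 5, 3, 86]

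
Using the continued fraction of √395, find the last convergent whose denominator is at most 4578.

√395 = [19; 1, 6, 1, 38, …] (period length 4).
Convergents:
  p_0/q_0 = 19/1
  p_1/q_1 = 20/1
  p_2/q_2 = 139/7
  p_3/q_3 = 159/8
  p_4/q_4 = 6181/311
  p_5/q_5 = 6340/319
  p_6/q_6 = 44221/2225
  p_7/q_7 = 50561/2544
  p_8/q_8 = 1965539/98897
q_7 = 2544 ≤ 4578 < 98897 = q_8, so the answer is 50561/2544.

50561/2544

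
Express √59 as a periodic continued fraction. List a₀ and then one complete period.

a₀ = ⌊√59⌋ = 7.
With m₀=0, d₀=1 and mₖ₊₁ = dₖaₖ − mₖ, dₖ₊₁ = (n − mₖ₊₁²)/dₖ, aₖ₊₁ = ⌊(a₀+mₖ₊₁)/dₖ₊₁⌋:
  k=1: m=7, d=10, a=1
  k=2: m=3, d=5, a=2
  k=3: m=7, d=2, a=7
  k=4: m=7, d=5, a=2
  k=5: m=3, d=10, a=1
  k=6: m=7, d=1, a=14
d=1 and a=2a₀=14 at k=6, so the next step gives (m, d) = (7, 10) again — its k=1 value — and the period has length 6.

[7; 1, 2, 7, 2, 1, 14]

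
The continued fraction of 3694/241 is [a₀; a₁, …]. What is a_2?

19

3694 = 15·241 + 79   →  a_0 = 15
241 = 3·79 + 4   →  a_1 = 3
79 = 19·4 + 3   →  a_2 = 19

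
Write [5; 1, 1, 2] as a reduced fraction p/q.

Fold from the inside: start with 2/1.
  1 + 1/2 = 3/2
  1 + 2/3 = 5/3
  5 + 3/5 = 28/5

28/5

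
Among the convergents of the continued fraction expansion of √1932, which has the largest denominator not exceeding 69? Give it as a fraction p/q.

√1932 = [43; 1, 20, 1, 86, …] (period length 4).
Convergents:
  p_0/q_0 = 43/1
  p_1/q_1 = 44/1
  p_2/q_2 = 923/21
  p_3/q_3 = 967/22
  p_4/q_4 = 84085/1913
q_3 = 22 ≤ 69 < 1913 = q_4, so the answer is 967/22.

967/22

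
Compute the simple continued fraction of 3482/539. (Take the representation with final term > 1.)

[6; 2, 5, 1, 3, 3, 3]

3482 = 6*539 + 248
539 = 2*248 + 43
248 = 5*43 + 33
43 = 1*33 + 10
33 = 3*10 + 3
10 = 3*3 + 1
3 = 3*1 + 0  (stop)
So 3482/539 = [6; 2, 5, 1, 3, 3, 3].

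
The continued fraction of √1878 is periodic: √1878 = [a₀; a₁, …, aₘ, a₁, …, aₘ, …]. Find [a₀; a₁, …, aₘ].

[43; 2, 1, 42, 1, 2, 86]

a₀ = ⌊√1878⌋ = 43.
With m₀=0, d₀=1 and mₖ₊₁ = dₖaₖ − mₖ, dₖ₊₁ = (n − mₖ₊₁²)/dₖ, aₖ₊₁ = ⌊(a₀+mₖ₊₁)/dₖ₊₁⌋:
  k=1: m=43, d=29, a=2
  k=2: m=15, d=57, a=1
  k=3: m=42, d=2, a=42
  k=4: m=42, d=57, a=1
  k=5: m=15, d=29, a=2
  k=6: m=43, d=1, a=86
d=1 and a=2a₀=86 at k=6, so the next step gives (m, d) = (43, 29) again — its k=1 value — and the period has length 6.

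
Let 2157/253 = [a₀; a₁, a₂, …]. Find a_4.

4

2157 = 8·253 + 133   →  a_0 = 8
253 = 1·133 + 120   →  a_1 = 1
133 = 1·120 + 13   →  a_2 = 1
120 = 9·13 + 3   →  a_3 = 9
13 = 4·3 + 1   →  a_4 = 4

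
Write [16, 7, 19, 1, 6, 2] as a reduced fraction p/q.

Fold from the inside: start with 2/1.
  6 + 1/2 = 13/2
  1 + 2/13 = 15/13
  19 + 13/15 = 298/15
  7 + 15/298 = 2101/298
  16 + 298/2101 = 33914/2101

33914/2101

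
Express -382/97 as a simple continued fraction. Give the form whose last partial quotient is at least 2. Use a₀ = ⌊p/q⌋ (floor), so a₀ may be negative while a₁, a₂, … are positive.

-382 = -4·97 + 6
97 = 16·6 + 1
6 = 6·1 + 0  (stop)
So -382/97 = [-4; 16, 6].

[-4; 16, 6]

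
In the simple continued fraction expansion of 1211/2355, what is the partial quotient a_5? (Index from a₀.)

2

1211 = 0·2355 + 1211   →  a_0 = 0
2355 = 1·1211 + 1144   →  a_1 = 1
1211 = 1·1144 + 67   →  a_2 = 1
1144 = 17·67 + 5   →  a_3 = 17
67 = 13·5 + 2   →  a_4 = 13
5 = 2·2 + 1   →  a_5 = 2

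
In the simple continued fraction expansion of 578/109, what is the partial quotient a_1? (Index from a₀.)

578 = 5·109 + 33   →  a_0 = 5
109 = 3·33 + 10   →  a_1 = 3

3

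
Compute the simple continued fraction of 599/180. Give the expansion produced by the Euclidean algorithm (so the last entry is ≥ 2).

[3; 3, 19, 1, 2]

599 = 3×180 + 59
180 = 3×59 + 3
59 = 19×3 + 2
3 = 1×2 + 1
2 = 2×1 + 0  (stop)
So 599/180 = [3; 3, 19, 1, 2].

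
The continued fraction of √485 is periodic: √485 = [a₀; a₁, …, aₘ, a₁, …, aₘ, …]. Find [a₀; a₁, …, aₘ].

[22; 44]

a₀ = ⌊√485⌋ = 22.
With m₀=0, d₀=1 and mₖ₊₁ = dₖaₖ − mₖ, dₖ₊₁ = (n − mₖ₊₁²)/dₖ, aₖ₊₁ = ⌊(a₀+mₖ₊₁)/dₖ₊₁⌋:
  k=1: m=22, d=1, a=44
d=1 and a=2a₀=44 at k=1, so the next step gives (m, d) = (22, 1) again — its k=1 value — and the period has length 1.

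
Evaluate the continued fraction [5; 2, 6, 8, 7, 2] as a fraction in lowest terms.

Using pₖ = aₖpₖ₋₁ + pₖ₋₂ and qₖ = aₖqₖ₋₁ + qₖ₋₂:
  k=0: a=5, p=5, q=1
  k=1: a=2, p=11, q=2
  k=2: a=6, p=71, q=13
  k=3: a=8, p=579, q=106
  k=4: a=7, p=4124, q=755
  k=5: a=2, p=8827, q=1616

8827/1616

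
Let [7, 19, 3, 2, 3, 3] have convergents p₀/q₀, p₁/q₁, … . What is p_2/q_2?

Using pₖ = aₖpₖ₋₁ + pₖ₋₂, qₖ = aₖqₖ₋₁ + qₖ₋₂ (with p₋₁=1, p₋₂=0, q₋₁=0, q₋₂=1):
  k=0: a=7, p=7, q=1
  k=1: a=19, p=134, q=19
  k=2: a=3, p=409, q=58

409/58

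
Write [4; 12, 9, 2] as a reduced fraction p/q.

Using pₖ = aₖpₖ₋₁ + pₖ₋₂ and qₖ = aₖqₖ₋₁ + qₖ₋₂:
  k=0: a=4, p=4, q=1
  k=1: a=12, p=49, q=12
  k=2: a=9, p=445, q=109
  k=3: a=2, p=939, q=230

939/230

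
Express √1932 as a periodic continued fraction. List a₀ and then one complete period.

a₀ = ⌊√1932⌋ = 43.
With m₀=0, d₀=1 and mₖ₊₁ = dₖaₖ − mₖ, dₖ₊₁ = (n − mₖ₊₁²)/dₖ, aₖ₊₁ = ⌊(a₀+mₖ₊₁)/dₖ₊₁⌋:
  k=1: m=43, d=83, a=1
  k=2: m=40, d=4, a=20
  k=3: m=40, d=83, a=1
  k=4: m=43, d=1, a=86
d=1 and a=2a₀=86 at k=4, so the next step gives (m, d) = (43, 83) again — its k=1 value — and the period has length 4.

[43; 1, 20, 1, 86]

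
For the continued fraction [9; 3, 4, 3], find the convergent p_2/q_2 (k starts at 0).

Using pₖ = aₖpₖ₋₁ + pₖ₋₂, qₖ = aₖqₖ₋₁ + qₖ₋₂ (with p₋₁=1, p₋₂=0, q₋₁=0, q₋₂=1):
  k=0: a=9, p=9, q=1
  k=1: a=3, p=28, q=3
  k=2: a=4, p=121, q=13

121/13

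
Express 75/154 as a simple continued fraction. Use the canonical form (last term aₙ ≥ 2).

75 = 0*154 + 75
154 = 2*75 + 4
75 = 18*4 + 3
4 = 1*3 + 1
3 = 3*1 + 0  (stop)
So 75/154 = [0; 2, 18, 1, 3].

[0; 2, 18, 1, 3]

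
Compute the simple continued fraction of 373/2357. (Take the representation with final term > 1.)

[0; 6, 3, 7, 2, 3, 2]

373 = 0×2357 + 373
2357 = 6×373 + 119
373 = 3×119 + 16
119 = 7×16 + 7
16 = 2×7 + 2
7 = 3×2 + 1
2 = 2×1 + 0  (stop)
So 373/2357 = [0; 6, 3, 7, 2, 3, 2].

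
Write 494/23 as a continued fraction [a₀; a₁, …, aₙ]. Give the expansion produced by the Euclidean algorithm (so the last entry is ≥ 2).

[21; 2, 11]

494 = 21·23 + 11
23 = 2·11 + 1
11 = 11·1 + 0  (stop)
So 494/23 = [21; 2, 11].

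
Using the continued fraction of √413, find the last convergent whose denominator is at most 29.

569/28

√413 = [20; 3, 9, 1, 4, 1, 9, 3, 40, …] (period length 8).
Convergents:
  p_0/q_0 = 20/1
  p_1/q_1 = 61/3
  p_2/q_2 = 569/28
  p_3/q_3 = 630/31
q_2 = 28 ≤ 29 < 31 = q_3, so the answer is 569/28.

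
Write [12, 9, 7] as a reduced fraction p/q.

Fold from the inside: start with 7/1.
  9 + 1/7 = 64/7
  12 + 7/64 = 775/64

775/64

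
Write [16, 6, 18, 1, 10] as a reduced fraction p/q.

Fold from the inside: start with 10/1.
  1 + 1/10 = 11/10
  18 + 10/11 = 208/11
  6 + 11/208 = 1259/208
  16 + 208/1259 = 20352/1259

20352/1259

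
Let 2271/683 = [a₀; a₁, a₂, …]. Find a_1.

3

2271 = 3·683 + 222   →  a_0 = 3
683 = 3·222 + 17   →  a_1 = 3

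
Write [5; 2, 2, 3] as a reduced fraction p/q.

Using pₖ = aₖpₖ₋₁ + pₖ₋₂ and qₖ = aₖqₖ₋₁ + qₖ₋₂:
  k=0: a=5, p=5, q=1
  k=1: a=2, p=11, q=2
  k=2: a=2, p=27, q=5
  k=3: a=3, p=92, q=17

92/17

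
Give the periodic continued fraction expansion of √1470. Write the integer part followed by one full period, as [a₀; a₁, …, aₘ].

[38; 2, 1, 14, 1, 2, 76]

a₀ = ⌊√1470⌋ = 38.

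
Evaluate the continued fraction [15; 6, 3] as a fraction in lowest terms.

Using pₖ = aₖpₖ₋₁ + pₖ₋₂ and qₖ = aₖqₖ₋₁ + qₖ₋₂:
  k=0: a=15, p=15, q=1
  k=1: a=6, p=91, q=6
  k=2: a=3, p=288, q=19

288/19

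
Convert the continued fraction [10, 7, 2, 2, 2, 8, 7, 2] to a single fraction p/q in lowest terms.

115669/11413

Fold from the inside: start with 2/1.
  7 + 1/2 = 15/2
  8 + 2/15 = 122/15
  2 + 15/122 = 259/122
  2 + 122/259 = 640/259
  2 + 259/640 = 1539/640
  7 + 640/1539 = 11413/1539
  10 + 1539/11413 = 115669/11413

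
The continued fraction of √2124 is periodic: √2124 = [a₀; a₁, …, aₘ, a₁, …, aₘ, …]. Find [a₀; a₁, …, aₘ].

a₀ = ⌊√2124⌋ = 46.
With m₀=0, d₀=1 and mₖ₊₁ = dₖaₖ − mₖ, dₖ₊₁ = (n − mₖ₊₁²)/dₖ, aₖ₊₁ = ⌊(a₀+mₖ₊₁)/dₖ₊₁⌋:
  k=1: m=46, d=8, a=11
  k=2: m=42, d=45, a=1
  k=3: m=3, d=47, a=1
  k=4: m=44, d=4, a=22
  k=5: m=44, d=47, a=1
  k=6: m=3, d=45, a=1
  k=7: m=42, d=8, a=11
  k=8: m=46, d=1, a=92
d=1 and a=2a₀=92 at k=8, so the next step gives (m, d) = (46, 8) again — its k=1 value — and the period has length 8.

[46; 11, 1, 1, 22, 1, 1, 11, 92]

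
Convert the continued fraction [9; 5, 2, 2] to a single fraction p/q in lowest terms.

248/27

Fold from the inside: start with 2/1.
  2 + 1/2 = 5/2
  5 + 2/5 = 27/5
  9 + 5/27 = 248/27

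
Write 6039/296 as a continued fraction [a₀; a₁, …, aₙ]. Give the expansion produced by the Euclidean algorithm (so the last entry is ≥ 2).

6039 = 20*296 + 119
296 = 2*119 + 58
119 = 2*58 + 3
58 = 19*3 + 1
3 = 3*1 + 0  (stop)
So 6039/296 = [20; 2, 2, 19, 3].

[20; 2, 2, 19, 3]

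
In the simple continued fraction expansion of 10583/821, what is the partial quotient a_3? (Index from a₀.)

8

10583 = 12·821 + 731   →  a_0 = 12
821 = 1·731 + 90   →  a_1 = 1
731 = 8·90 + 11   →  a_2 = 8
90 = 8·11 + 2   →  a_3 = 8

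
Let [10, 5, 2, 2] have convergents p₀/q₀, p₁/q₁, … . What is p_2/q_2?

112/11

Using pₖ = aₖpₖ₋₁ + pₖ₋₂, qₖ = aₖqₖ₋₁ + qₖ₋₂ (with p₋₁=1, p₋₂=0, q₋₁=0, q₋₂=1):
  k=0: a=10, p=10, q=1
  k=1: a=5, p=51, q=5
  k=2: a=2, p=112, q=11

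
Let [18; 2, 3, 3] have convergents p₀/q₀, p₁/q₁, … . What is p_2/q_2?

Using pₖ = aₖpₖ₋₁ + pₖ₋₂, qₖ = aₖqₖ₋₁ + qₖ₋₂ (with p₋₁=1, p₋₂=0, q₋₁=0, q₋₂=1):
  k=0: a=18, p=18, q=1
  k=1: a=2, p=37, q=2
  k=2: a=3, p=129, q=7

129/7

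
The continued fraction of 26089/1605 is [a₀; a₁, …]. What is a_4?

26089 = 16·1605 + 409   →  a_0 = 16
1605 = 3·409 + 378   →  a_1 = 3
409 = 1·378 + 31   →  a_2 = 1
378 = 12·31 + 6   →  a_3 = 12
31 = 5·6 + 1   →  a_4 = 5

5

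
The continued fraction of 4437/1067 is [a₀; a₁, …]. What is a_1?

4437 = 4·1067 + 169   →  a_0 = 4
1067 = 6·169 + 53   →  a_1 = 6

6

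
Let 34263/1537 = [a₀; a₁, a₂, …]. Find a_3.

34263 = 22·1537 + 449   →  a_0 = 22
1537 = 3·449 + 190   →  a_1 = 3
449 = 2·190 + 69   →  a_2 = 2
190 = 2·69 + 52   →  a_3 = 2

2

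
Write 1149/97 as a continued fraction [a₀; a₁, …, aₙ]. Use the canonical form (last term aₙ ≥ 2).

[11; 1, 5, 2, 7]

1149 = 11·97 + 82
97 = 1·82 + 15
82 = 5·15 + 7
15 = 2·7 + 1
7 = 7·1 + 0  (stop)
So 1149/97 = [11; 1, 5, 2, 7].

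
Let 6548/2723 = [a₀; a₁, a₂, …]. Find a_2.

2

6548 = 2·2723 + 1102   →  a_0 = 2
2723 = 2·1102 + 519   →  a_1 = 2
1102 = 2·519 + 64   →  a_2 = 2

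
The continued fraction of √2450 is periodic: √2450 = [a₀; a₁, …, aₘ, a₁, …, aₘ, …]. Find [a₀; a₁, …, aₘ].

a₀ = ⌊√2450⌋ = 49.
With m₀=0, d₀=1 and mₖ₊₁ = dₖaₖ − mₖ, dₖ₊₁ = (n − mₖ₊₁²)/dₖ, aₖ₊₁ = ⌊(a₀+mₖ₊₁)/dₖ₊₁⌋:
  k=1: m=49, d=49, a=2
  k=2: m=49, d=1, a=98
d=1 and a=2a₀=98 at k=2, so the next step gives (m, d) = (49, 49) again — its k=1 value — and the period has length 2.

[49; 2, 98]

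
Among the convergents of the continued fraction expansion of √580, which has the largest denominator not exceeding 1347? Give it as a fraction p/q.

√580 = [24; 12, 48, …] (period length 2).
Convergents:
  p_0/q_0 = 24/1
  p_1/q_1 = 289/12
  p_2/q_2 = 13896/577
  p_3/q_3 = 167041/6936
q_2 = 577 ≤ 1347 < 6936 = q_3, so the answer is 13896/577.

13896/577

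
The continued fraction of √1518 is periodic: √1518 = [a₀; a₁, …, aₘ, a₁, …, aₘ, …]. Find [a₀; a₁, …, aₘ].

a₀ = ⌊√1518⌋ = 38.

[38; 1, 24, 1, 76]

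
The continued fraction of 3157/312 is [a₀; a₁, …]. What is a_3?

3157 = 10·312 + 37   →  a_0 = 10
312 = 8·37 + 16   →  a_1 = 8
37 = 2·16 + 5   →  a_2 = 2
16 = 3·5 + 1   →  a_3 = 3

3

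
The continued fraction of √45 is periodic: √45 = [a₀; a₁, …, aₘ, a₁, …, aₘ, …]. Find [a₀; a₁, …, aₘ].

a₀ = ⌊√45⌋ = 6.
With m₀=0, d₀=1 and mₖ₊₁ = dₖaₖ − mₖ, dₖ₊₁ = (n − mₖ₊₁²)/dₖ, aₖ₊₁ = ⌊(a₀+mₖ₊₁)/dₖ₊₁⌋:
  k=1: m=6, d=9, a=1
  k=2: m=3, d=4, a=2
  k=3: m=5, d=5, a=2
  k=4: m=5, d=4, a=2
  k=5: m=3, d=9, a=1
  k=6: m=6, d=1, a=12
d=1 and a=2a₀=12 at k=6, so the next step gives (m, d) = (6, 9) again — its k=1 value — and the period has length 6.

[6; 1, 2, 2, 2, 1, 12]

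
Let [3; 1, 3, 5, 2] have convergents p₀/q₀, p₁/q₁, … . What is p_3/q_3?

Using pₖ = aₖpₖ₋₁ + pₖ₋₂, qₖ = aₖqₖ₋₁ + qₖ₋₂ (with p₋₁=1, p₋₂=0, q₋₁=0, q₋₂=1):
  k=0: a=3, p=3, q=1
  k=1: a=1, p=4, q=1
  k=2: a=3, p=15, q=4
  k=3: a=5, p=79, q=21

79/21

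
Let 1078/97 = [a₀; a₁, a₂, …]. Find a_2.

1078 = 11·97 + 11   →  a_0 = 11
97 = 8·11 + 9   →  a_1 = 8
11 = 1·9 + 2   →  a_2 = 1

1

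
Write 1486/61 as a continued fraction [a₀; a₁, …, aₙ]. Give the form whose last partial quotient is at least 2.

[24; 2, 1, 3, 2, 2]

1486 = 24*61 + 22
61 = 2*22 + 17
22 = 1*17 + 5
17 = 3*5 + 2
5 = 2*2 + 1
2 = 2*1 + 0  (stop)
So 1486/61 = [24; 2, 1, 3, 2, 2].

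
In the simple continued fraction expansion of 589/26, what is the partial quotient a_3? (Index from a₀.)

589 = 22·26 + 17   →  a_0 = 22
26 = 1·17 + 9   →  a_1 = 1
17 = 1·9 + 8   →  a_2 = 1
9 = 1·8 + 1   →  a_3 = 1

1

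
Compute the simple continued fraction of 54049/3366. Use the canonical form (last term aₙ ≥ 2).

54049 = 16·3366 + 193
3366 = 17·193 + 85
193 = 2·85 + 23
85 = 3·23 + 16
23 = 1·16 + 7
16 = 2·7 + 2
7 = 3·2 + 1
2 = 2·1 + 0  (stop)
So 54049/3366 = [16; 17, 2, 3, 1, 2, 3, 2].

[16; 17, 2, 3, 1, 2, 3, 2]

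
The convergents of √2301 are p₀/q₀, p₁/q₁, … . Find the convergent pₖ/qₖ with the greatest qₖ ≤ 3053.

145777/3039

√2301 = [47; 1, 30, 1, 94, …] (period length 4).
Convergents:
  p_0/q_0 = 47/1
  p_1/q_1 = 48/1
  p_2/q_2 = 1487/31
  p_3/q_3 = 1535/32
  p_4/q_4 = 145777/3039
  p_5/q_5 = 147312/3071
q_4 = 3039 ≤ 3053 < 3071 = q_5, so the answer is 145777/3039.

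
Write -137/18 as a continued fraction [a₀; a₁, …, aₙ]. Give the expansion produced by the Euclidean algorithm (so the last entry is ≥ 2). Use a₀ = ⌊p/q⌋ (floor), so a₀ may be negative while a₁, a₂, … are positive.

-137 = -8*18 + 7
18 = 2*7 + 4
7 = 1*4 + 3
4 = 1*3 + 1
3 = 3*1 + 0  (stop)
So -137/18 = [-8; 2, 1, 1, 3].

[-8; 2, 1, 1, 3]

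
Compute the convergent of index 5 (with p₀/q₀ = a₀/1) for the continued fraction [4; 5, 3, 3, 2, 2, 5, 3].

Using pₖ = aₖpₖ₋₁ + pₖ₋₂, qₖ = aₖqₖ₋₁ + qₖ₋₂ (with p₋₁=1, p₋₂=0, q₋₁=0, q₋₂=1):
  k=0: a=4, p=4, q=1
  k=1: a=5, p=21, q=5
  k=2: a=3, p=67, q=16
  k=3: a=3, p=222, q=53
  k=4: a=2, p=511, q=122
  k=5: a=2, p=1244, q=297

1244/297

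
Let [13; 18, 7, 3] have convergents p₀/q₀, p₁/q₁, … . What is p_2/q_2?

1658/127

Using pₖ = aₖpₖ₋₁ + pₖ₋₂, qₖ = aₖqₖ₋₁ + qₖ₋₂ (with p₋₁=1, p₋₂=0, q₋₁=0, q₋₂=1):
  k=0: a=13, p=13, q=1
  k=1: a=18, p=235, q=18
  k=2: a=7, p=1658, q=127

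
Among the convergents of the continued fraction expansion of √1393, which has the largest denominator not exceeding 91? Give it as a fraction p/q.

√1393 = [37; 3, 10, 3, 74, …] (period length 4).
Convergents:
  p_0/q_0 = 37/1
  p_1/q_1 = 112/3
  p_2/q_2 = 1157/31
  p_3/q_3 = 3583/96
q_2 = 31 ≤ 91 < 96 = q_3, so the answer is 1157/31.

1157/31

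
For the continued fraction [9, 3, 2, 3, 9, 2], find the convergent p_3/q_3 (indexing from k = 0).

Using pₖ = aₖpₖ₋₁ + pₖ₋₂, qₖ = aₖqₖ₋₁ + qₖ₋₂ (with p₋₁=1, p₋₂=0, q₋₁=0, q₋₂=1):
  k=0: a=9, p=9, q=1
  k=1: a=3, p=28, q=3
  k=2: a=2, p=65, q=7
  k=3: a=3, p=223, q=24

223/24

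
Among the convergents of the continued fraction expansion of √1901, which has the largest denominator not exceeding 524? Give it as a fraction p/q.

√1901 = [43; 1, 1, 1, 1, 86, …] (period length 5).
Convergents:
  p_0/q_0 = 43/1
  p_1/q_1 = 44/1
  p_2/q_2 = 87/2
  p_3/q_3 = 131/3
  p_4/q_4 = 218/5
  p_5/q_5 = 18879/433
  p_6/q_6 = 19097/438
  p_7/q_7 = 37976/871
q_6 = 438 ≤ 524 < 871 = q_7, so the answer is 19097/438.

19097/438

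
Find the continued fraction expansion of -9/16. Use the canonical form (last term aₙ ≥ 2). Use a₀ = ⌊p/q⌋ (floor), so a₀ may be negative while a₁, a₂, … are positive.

[-1; 2, 3, 2]

-9 = -1·16 + 7
16 = 2·7 + 2
7 = 3·2 + 1
2 = 2·1 + 0  (stop)
So -9/16 = [-1; 2, 3, 2].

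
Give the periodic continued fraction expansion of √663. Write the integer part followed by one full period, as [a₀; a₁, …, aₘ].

a₀ = ⌊√663⌋ = 25.
With m₀=0, d₀=1 and mₖ₊₁ = dₖaₖ − mₖ, dₖ₊₁ = (n − mₖ₊₁²)/dₖ, aₖ₊₁ = ⌊(a₀+mₖ₊₁)/dₖ₊₁⌋:
  k=1: m=25, d=38, a=1
  k=2: m=13, d=13, a=2
  k=3: m=13, d=38, a=1
  k=4: m=25, d=1, a=50
d=1 and a=2a₀=50 at k=4, so the next step gives (m, d) = (25, 38) again — its k=1 value — and the period has length 4.

[25; 1, 2, 1, 50]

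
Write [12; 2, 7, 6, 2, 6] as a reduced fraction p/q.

16033/1286

Using pₖ = aₖpₖ₋₁ + pₖ₋₂ and qₖ = aₖqₖ₋₁ + qₖ₋₂:
  k=0: a=12, p=12, q=1
  k=1: a=2, p=25, q=2
  k=2: a=7, p=187, q=15
  k=3: a=6, p=1147, q=92
  k=4: a=2, p=2481, q=199
  k=5: a=6, p=16033, q=1286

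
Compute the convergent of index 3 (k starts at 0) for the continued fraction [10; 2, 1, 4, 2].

145/14

Using pₖ = aₖpₖ₋₁ + pₖ₋₂, qₖ = aₖqₖ₋₁ + qₖ₋₂ (with p₋₁=1, p₋₂=0, q₋₁=0, q₋₂=1):
  k=0: a=10, p=10, q=1
  k=1: a=2, p=21, q=2
  k=2: a=1, p=31, q=3
  k=3: a=4, p=145, q=14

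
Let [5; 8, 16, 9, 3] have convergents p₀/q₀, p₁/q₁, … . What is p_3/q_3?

Using pₖ = aₖpₖ₋₁ + pₖ₋₂, qₖ = aₖqₖ₋₁ + qₖ₋₂ (with p₋₁=1, p₋₂=0, q₋₁=0, q₋₂=1):
  k=0: a=5, p=5, q=1
  k=1: a=8, p=41, q=8
  k=2: a=16, p=661, q=129
  k=3: a=9, p=5990, q=1169

5990/1169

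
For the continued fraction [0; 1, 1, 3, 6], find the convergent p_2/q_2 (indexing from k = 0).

Using pₖ = aₖpₖ₋₁ + pₖ₋₂, qₖ = aₖqₖ₋₁ + qₖ₋₂ (with p₋₁=1, p₋₂=0, q₋₁=0, q₋₂=1):
  k=0: a=0, p=0, q=1
  k=1: a=1, p=1, q=1
  k=2: a=1, p=1, q=2

1/2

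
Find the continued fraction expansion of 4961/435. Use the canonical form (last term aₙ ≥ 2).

[11; 2, 2, 8, 3, 3]

4961 = 11·435 + 176
435 = 2·176 + 83
176 = 2·83 + 10
83 = 8·10 + 3
10 = 3·3 + 1
3 = 3·1 + 0  (stop)
So 4961/435 = [11; 2, 2, 8, 3, 3].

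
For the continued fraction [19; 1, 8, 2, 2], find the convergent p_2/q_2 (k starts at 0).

179/9

Using pₖ = aₖpₖ₋₁ + pₖ₋₂, qₖ = aₖqₖ₋₁ + qₖ₋₂ (with p₋₁=1, p₋₂=0, q₋₁=0, q₋₂=1):
  k=0: a=19, p=19, q=1
  k=1: a=1, p=20, q=1
  k=2: a=8, p=179, q=9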